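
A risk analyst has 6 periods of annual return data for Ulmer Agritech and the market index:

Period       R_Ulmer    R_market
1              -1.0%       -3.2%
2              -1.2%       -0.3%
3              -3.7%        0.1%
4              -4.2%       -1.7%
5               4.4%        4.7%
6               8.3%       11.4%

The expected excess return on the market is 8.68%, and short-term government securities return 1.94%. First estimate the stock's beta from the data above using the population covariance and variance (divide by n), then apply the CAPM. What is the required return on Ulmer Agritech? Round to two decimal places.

Mean R_i = (-1.0 − 1.2 − 3.7 − 4.2 + 4.4 + 8.3) / 6 = 0.4333%
Mean R_m = (-3.2 − 0.3 + 0.1 − 1.7 + 4.7 + 11.4) / 6 = 1.8333%
Σ(R_i − R̄_i)(R_m − R̄_m) = 120.8633  ⇒  Cov = 120.8633 / 6 = 20.1439
Σ(R_m − R̄_m)² = 145.1133  ⇒  Var(R_m) = 145.1133 / 6 = 24.1856
β = Cov / Var(R_m) = 20.1439 / 24.1856 = 0.8329
E(R) = R_f + β × MRP = 1.94% + 0.8329 × 8.68% = 9.17%

9.17%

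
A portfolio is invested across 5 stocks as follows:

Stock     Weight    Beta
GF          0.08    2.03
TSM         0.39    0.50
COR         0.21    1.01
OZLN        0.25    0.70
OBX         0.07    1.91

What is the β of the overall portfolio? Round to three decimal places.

0.878

β_P = Σ w_i β_i = 0.08×2.03 + 0.39×0.50 + 0.21×1.01 + 0.25×0.70 + 0.07×1.91 = 0.8782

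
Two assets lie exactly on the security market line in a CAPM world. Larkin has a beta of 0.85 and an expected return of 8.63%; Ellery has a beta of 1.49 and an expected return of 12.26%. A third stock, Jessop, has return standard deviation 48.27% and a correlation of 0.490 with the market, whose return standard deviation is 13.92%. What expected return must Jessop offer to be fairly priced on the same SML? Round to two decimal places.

MRP = (12.26% − 8.63%) / (1.49 − 0.85) = 5.6719%
R_f = 8.63% − 0.85 × 5.6719% = 3.8089%
β_Jessop = ρ·σ_i/σ_m = 0.490 × 48.27 / 13.92 = 1.6992
E(R_Jessop) = R_f + β × MRP = 3.8089% + 1.6992 × 5.6719% = 13.45%

13.45%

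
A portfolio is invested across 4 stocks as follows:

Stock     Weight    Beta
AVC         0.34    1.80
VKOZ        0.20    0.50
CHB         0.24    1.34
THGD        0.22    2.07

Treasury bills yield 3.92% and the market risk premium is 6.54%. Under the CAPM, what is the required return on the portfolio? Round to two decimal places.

β_P = Σ w_i β_i = 0.34×1.80 + 0.20×0.50 + 0.24×1.34 + 0.22×2.07 = 1.4890
E(R_P) = R_f + β_P × MRP = 3.92% + 1.4890 × 6.54% = 13.66%

13.66%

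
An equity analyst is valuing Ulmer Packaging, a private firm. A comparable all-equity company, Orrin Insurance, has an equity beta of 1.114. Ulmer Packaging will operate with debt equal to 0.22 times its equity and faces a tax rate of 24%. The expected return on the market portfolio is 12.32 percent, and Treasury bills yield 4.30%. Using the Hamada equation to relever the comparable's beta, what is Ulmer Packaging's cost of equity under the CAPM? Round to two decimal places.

β_L = β_U × [1 + (1 − t)(D/E)] = 1.114 × [1 + (1 − 0.24) × 0.22]
    = 1.114 × [1 + 0.76 × 0.22] = 1.114 × 1.1672 = 1.3003
MRP = 12.32% − 4.30% = 8.02%
E(R) = R_f + β_L × MRP = 4.30% + 1.3003 × 8.02% = 14.73%

14.73%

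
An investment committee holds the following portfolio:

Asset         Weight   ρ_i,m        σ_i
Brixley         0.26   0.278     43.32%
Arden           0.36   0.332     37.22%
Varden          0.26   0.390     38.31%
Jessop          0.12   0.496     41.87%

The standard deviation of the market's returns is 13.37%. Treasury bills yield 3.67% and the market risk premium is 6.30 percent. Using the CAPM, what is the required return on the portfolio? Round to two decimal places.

β_Brixley = 0.278 × 43.32% / 13.37% = 0.9007
β_Arden = 0.332 × 37.22% / 13.37% = 0.9242
β_Varden = 0.390 × 38.31% / 13.37% = 1.1175
β_Jessop = 0.496 × 41.87% / 13.37% = 1.5533
β_P = Σ w_i β_i = 0.26×0.9007 + 0.36×0.9242 + 0.26×1.1175 + 0.12×1.5533 = 1.0438
E(R_P) = R_f + β_P × MRP = 3.67% + 1.0438 × 6.30% = 10.25%

10.25%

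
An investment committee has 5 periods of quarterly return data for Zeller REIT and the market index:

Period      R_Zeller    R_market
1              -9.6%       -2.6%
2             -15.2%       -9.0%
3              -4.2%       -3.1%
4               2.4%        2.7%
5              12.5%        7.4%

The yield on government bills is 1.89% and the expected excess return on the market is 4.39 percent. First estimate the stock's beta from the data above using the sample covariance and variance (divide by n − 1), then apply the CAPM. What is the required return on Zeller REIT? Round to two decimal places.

9.27%

Mean R_i = (-9.6 − 15.2 − 4.2 + 2.4 + 12.5) / 5 = -2.8200%
Mean R_m = (-2.6 − 9.0 − 3.1 + 2.7 + 7.4) / 5 = -0.9200%
Σ(R_i − R̄_i)(R_m − R̄_m) = 260.7880  ⇒  Cov = 260.7880 / 4 = 65.1970
Σ(R_m − R̄_m)² = 155.1880  ⇒  Var(R_m) = 155.1880 / 4 = 38.7970
β = Cov / Var(R_m) = 65.1970 / 38.7970 = 1.6805
E(R) = R_f + β × MRP = 1.89% + 1.6805 × 4.39% = 9.27%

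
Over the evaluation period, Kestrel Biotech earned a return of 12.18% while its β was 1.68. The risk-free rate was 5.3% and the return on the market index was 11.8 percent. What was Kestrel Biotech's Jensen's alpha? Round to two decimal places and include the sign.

Market excess return = 11.8% − 5.3% = 6.50%
CAPM benchmark = R_f + β(R_m − R_f) = 5.3% + 1.68 × 6.5% = 16.2200%
α = actual − benchmark = 12.18% − 16.2200% = -4.04%

-4.04%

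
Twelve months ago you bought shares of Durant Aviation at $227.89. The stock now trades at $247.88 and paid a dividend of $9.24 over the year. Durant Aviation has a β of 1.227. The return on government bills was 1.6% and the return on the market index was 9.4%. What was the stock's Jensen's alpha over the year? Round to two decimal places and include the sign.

Realised HPR = (P1 + D1 − P0) / P0 = (247.88 + 9.24 − 227.89) / 227.89 = 29.23 / 227.89 = 12.8264%
MRP = 9.4% − 1.6% = 7.80%
CAPM required = R_f + β·MRP = 1.6% + 1.227 × 7.8% = 11.1706%
α = realised − required = 12.8264% − 11.1706% = +1.66%

+1.66%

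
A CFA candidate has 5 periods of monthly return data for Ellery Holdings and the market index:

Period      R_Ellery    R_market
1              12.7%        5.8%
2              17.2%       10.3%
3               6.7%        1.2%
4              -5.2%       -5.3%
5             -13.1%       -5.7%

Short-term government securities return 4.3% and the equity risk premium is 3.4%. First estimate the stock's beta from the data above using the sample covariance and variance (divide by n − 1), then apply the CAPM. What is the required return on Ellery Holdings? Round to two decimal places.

10.23%

Mean R_i = (12.7 + 17.2 + 6.7 − 5.2 − 13.1) / 5 = 3.6600%
Mean R_m = (5.8 + 10.3 + 1.2 − 5.3 − 5.7) / 5 = 1.2600%
Σ(R_i − R̄_i)(R_m − R̄_m) = 338.0320  ⇒  Cov = 338.0320 / 4 = 84.5080
Σ(R_m − R̄_m)² = 193.8120  ⇒  Var(R_m) = 193.8120 / 4 = 48.4530
β = Cov / Var(R_m) = 84.5080 / 48.4530 = 1.7441
E(R) = R_f + β × MRP = 4.3% + 1.7441 × 3.4% = 10.23%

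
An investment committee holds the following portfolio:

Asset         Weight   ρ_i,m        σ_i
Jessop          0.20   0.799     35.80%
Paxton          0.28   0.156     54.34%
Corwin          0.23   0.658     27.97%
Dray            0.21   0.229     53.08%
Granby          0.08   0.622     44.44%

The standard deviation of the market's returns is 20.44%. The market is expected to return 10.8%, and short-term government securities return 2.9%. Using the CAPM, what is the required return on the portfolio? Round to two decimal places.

9.51%

β_Jessop = 0.799 × 35.80% / 20.44% = 1.3994
β_Paxton = 0.156 × 54.34% / 20.44% = 0.4147
β_Corwin = 0.658 × 27.97% / 20.44% = 0.9004
β_Dray = 0.229 × 53.08% / 20.44% = 0.5947
β_Granby = 0.622 × 44.44% / 20.44% = 1.3523
β_P = Σ w_i β_i = 0.20×1.3994 + 0.28×0.4147 + 0.23×0.9004 + 0.21×0.5947 + 0.08×1.3523 = 0.8362
MRP = 10.8% − 2.9% = 7.90%
E(R_P) = R_f + β_P × MRP = 2.9% + 0.8362 × 7.9% = 9.51%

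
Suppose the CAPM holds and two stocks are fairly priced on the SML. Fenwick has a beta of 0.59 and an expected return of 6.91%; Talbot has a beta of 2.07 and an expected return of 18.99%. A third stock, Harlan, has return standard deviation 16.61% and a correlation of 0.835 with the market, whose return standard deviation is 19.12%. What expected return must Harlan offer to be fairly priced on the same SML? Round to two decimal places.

MRP = (18.99% − 6.91%) / (2.07 − 0.59) = 8.1622%
R_f = 6.91% − 0.59 × 8.1622% = 2.0943%
β_Harlan = ρ·σ_i/σ_m = 0.835 × 16.61 / 19.12 = 0.7254
E(R_Harlan) = R_f + β × MRP = 2.0943% + 0.7254 × 8.1622% = 8.02%

8.02%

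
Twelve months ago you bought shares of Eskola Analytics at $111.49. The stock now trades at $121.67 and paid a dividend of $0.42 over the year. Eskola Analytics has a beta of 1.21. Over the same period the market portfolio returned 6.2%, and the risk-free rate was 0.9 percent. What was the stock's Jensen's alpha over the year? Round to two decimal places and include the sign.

Realised HPR = (P1 + D1 − P0) / P0 = (121.67 + 0.42 − 111.49) / 111.49 = 10.60 / 111.49 = 9.5076%
MRP = 6.2% − 0.9% = 5.30%
CAPM required = R_f + β·MRP = 0.9% + 1.21 × 5.3% = 7.3130%
α = realised − required = 9.5076% − 7.3130% = +2.19%

+2.19%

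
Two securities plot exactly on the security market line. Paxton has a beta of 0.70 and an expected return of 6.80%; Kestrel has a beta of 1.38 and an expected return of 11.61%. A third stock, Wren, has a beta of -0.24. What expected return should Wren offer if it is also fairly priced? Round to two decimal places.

MRP (SML slope) = (11.61% − 6.80%) / (1.38 − 0.70) = 4.81% / 0.68 = 7.0735%
R_f (intercept) = 6.80% − 0.70 × 7.0735% = 1.8486%
E(R_Wren) = R_f + β × MRP = 1.8486% + -0.24 × 7.0735% = 0.15%

0.15%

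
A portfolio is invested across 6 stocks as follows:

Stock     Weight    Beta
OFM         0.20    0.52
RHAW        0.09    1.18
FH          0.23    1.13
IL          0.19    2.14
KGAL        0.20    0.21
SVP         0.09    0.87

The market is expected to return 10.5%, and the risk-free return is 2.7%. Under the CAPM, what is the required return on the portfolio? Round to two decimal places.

β_P = Σ w_i β_i = 0.20×0.52 + 0.09×1.18 + 0.23×1.13 + 0.19×2.14 + 0.20×0.21 + 0.09×0.87 = 0.9970
MRP = 10.5% − 2.7% = 7.80%
E(R_P) = R_f + β_P × MRP = 2.7% + 0.9970 × 7.8% = 10.48%

10.48%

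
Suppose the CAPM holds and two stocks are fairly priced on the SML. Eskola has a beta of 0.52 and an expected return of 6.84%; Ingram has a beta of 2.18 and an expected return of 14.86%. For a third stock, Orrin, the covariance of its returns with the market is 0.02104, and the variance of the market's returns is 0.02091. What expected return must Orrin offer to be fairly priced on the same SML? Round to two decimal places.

9.19%

MRP = (14.86% − 6.84%) / (2.18 − 0.52) = 4.8313%
R_f = 6.84% − 0.52 × 4.8313% = 4.3277%
β_Orrin = Cov / Var(R_m) = 0.02104 / 0.02091 = 1.0062
E(R_Orrin) = R_f + β × MRP = 4.3277% + 1.0062 × 4.8313% = 9.19%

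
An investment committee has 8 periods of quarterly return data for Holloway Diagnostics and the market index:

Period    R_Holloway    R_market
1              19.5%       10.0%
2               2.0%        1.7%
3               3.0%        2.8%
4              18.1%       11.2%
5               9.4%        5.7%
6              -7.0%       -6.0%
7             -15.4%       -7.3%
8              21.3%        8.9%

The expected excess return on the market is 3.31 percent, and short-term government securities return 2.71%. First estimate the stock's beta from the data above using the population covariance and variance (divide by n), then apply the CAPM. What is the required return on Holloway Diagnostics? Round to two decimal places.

8.79%

Mean R_i = (19.5 + 2.0 + 3.0 + 18.1 + 9.4 − 7.0 − 15.4 + 21.3) / 8 = 6.3625%
Mean R_m = (10.0 + 1.7 + 2.8 + 11.2 + 5.7 − 6.0 − 7.3 + 8.9) / 8 = 3.3750%
Σ(R_i − R̄_i)(R_m − R̄_m) = 635.3025  ⇒  Cov = 635.3025 / 8 = 79.4128
Σ(R_m − R̄_m)² = 346.0350  ⇒  Var(R_m) = 346.0350 / 8 = 43.2544
β = Cov / Var(R_m) = 79.4128 / 43.2544 = 1.8359
E(R) = R_f + β × MRP = 2.71% + 1.8359 × 3.31% = 8.79%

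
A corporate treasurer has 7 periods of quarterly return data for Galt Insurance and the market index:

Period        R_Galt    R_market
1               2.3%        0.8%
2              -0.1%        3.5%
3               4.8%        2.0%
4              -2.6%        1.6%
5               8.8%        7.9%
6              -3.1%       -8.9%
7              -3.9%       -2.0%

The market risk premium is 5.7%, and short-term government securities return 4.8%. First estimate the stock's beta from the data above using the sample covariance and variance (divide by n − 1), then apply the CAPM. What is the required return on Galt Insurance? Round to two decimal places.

Mean R_i = (2.3 − 0.1 + 4.8 − 2.6 + 8.8 − 3.1 − 3.9) / 7 = 0.8857%
Mean R_m = (0.8 + 3.5 + 2.0 + 1.6 + 7.9 − 8.9 − 2.0) / 7 = 0.7000%
Σ(R_i − R̄_i)(R_m − R̄_m) = 107.5000  ⇒  Cov = 107.5000 / 6 = 17.9167
Σ(R_m − R̄_m)² = 161.6400  ⇒  Var(R_m) = 161.6400 / 6 = 26.9400
β = Cov / Var(R_m) = 17.9167 / 26.9400 = 0.6651
E(R) = R_f + β × MRP = 4.8% + 0.6651 × 5.7% = 8.59%

8.59%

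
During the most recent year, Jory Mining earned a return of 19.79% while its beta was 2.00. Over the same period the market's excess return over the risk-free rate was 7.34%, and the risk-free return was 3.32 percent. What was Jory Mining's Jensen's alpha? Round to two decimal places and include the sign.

+1.79%

CAPM benchmark = R_f + β(R_m − R_f) = 3.32% + 2.00 × 7.34% = 18.0000%
α = actual − benchmark = 19.79% − 18.0000% = +1.79%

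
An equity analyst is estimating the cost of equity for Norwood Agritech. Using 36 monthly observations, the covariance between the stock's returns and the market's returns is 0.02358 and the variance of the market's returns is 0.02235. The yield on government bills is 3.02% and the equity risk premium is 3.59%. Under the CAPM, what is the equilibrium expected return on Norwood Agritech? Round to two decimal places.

β = Cov(R_i, R_m) / Var(R_m) = 0.02358 / 0.02235 = 1.0550
E(R) = R_f + β × MRP = 3.02% + 1.0550 × 3.59% = 6.81%

6.81%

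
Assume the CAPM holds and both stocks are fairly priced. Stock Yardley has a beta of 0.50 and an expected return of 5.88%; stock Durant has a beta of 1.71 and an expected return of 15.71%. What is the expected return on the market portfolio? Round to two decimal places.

Both satisfy E(R) = R_f + β·MRP, so the slope of the SML is
MRP = (15.71% − 5.88%) / (1.71 − 0.50) = 9.83% / 1.21 = 8.1240%
R_f = E(R_Yardley) − β_Yardley·MRP = 5.88% − 0.50 × 8.1240% = 1.8180%
E(R_m) = R_f + MRP = 1.8180% + 8.1240% = 9.94%

9.94%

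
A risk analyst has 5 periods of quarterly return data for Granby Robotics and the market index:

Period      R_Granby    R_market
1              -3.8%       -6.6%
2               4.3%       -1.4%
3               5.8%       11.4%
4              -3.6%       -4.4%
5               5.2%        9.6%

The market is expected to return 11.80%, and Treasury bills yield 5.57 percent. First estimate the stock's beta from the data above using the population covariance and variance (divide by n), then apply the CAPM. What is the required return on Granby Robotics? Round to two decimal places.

8.71%

Mean R_i = (-3.8 + 4.3 + 5.8 − 3.6 + 5.2) / 5 = 1.5800%
Mean R_m = (-6.6 − 1.4 + 11.4 − 4.4 + 9.6) / 5 = 1.7200%
Σ(R_i − R̄_i)(R_m − R̄_m) = 137.3520  ⇒  Cov = 137.3520 / 5 = 27.4704
Σ(R_m − R̄_m)² = 272.2080  ⇒  Var(R_m) = 272.2080 / 5 = 54.4416
β = Cov / Var(R_m) = 27.4704 / 54.4416 = 0.5046
MRP = 11.80% − 5.57% = 6.23%
E(R) = R_f + β × MRP = 5.57% + 0.5046 × 6.23% = 8.71%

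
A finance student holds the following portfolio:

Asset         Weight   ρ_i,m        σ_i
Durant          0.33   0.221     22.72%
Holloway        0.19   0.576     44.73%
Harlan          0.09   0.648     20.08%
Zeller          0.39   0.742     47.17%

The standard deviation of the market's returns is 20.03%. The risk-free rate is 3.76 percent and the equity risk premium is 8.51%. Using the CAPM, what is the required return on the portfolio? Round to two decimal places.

β_Durant = 0.221 × 22.72% / 20.03% = 0.2507
β_Holloway = 0.576 × 44.73% / 20.03% = 1.2863
β_Harlan = 0.648 × 20.08% / 20.03% = 0.6496
β_Zeller = 0.742 × 47.17% / 20.03% = 1.7474
β_P = Σ w_i β_i = 0.33×0.2507 + 0.19×1.2863 + 0.09×0.6496 + 0.39×1.7474 = 1.0671
E(R_P) = R_f + β_P × MRP = 3.76% + 1.0671 × 8.51% = 12.84%

12.84%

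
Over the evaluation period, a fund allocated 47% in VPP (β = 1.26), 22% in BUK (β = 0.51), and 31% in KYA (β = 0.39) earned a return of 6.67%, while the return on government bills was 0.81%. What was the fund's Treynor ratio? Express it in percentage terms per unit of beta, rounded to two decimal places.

7.10%

β_P = 0.47×1.26 + 0.22×0.51 + 0.31×0.39 = 0.8253
Treynor = (R_P − R_f) / β_P = (6.67% − 0.81%) / 0.8253 = 5.86% / 0.8253 = 7.10%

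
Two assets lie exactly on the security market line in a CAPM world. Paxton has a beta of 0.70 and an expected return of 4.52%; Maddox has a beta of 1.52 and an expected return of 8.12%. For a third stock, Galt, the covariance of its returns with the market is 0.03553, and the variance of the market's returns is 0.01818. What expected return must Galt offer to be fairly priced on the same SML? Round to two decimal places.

10.03%

MRP = (8.12% − 4.52%) / (1.52 − 0.70) = 4.3902%
R_f = 4.52% − 0.70 × 4.3902% = 1.4469%
β_Galt = Cov / Var(R_m) = 0.03553 / 0.01818 = 1.9543
E(R_Galt) = R_f + β × MRP = 1.4469% + 1.9543 × 4.3902% = 10.03%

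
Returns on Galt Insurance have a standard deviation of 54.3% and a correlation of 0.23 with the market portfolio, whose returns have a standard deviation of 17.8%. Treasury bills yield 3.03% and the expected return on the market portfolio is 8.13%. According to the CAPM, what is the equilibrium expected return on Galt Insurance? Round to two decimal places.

β = ρ × σ_i / σ_m = 0.23 × 54.3% / 17.8% = 0.7016
MRP = 8.13% − 3.03% = 5.10%
E(R) = 3.03% + 0.7016 × 5.10% = 6.61%

6.61%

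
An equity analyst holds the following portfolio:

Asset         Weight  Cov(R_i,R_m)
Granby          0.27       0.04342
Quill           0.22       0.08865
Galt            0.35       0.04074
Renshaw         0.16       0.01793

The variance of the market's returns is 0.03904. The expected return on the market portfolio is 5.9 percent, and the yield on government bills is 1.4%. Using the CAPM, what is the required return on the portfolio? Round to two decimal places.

β_Granby = 0.04342 / 0.03904 = 1.1122
β_Quill = 0.08865 / 0.03904 = 2.2707
β_Galt = 0.04074 / 0.03904 = 1.0435
β_Renshaw = 0.01793 / 0.03904 = 0.4593
β_P = Σ w_i β_i = 0.27×1.1122 + 0.22×2.2707 + 0.35×1.0435 + 0.16×0.4593 = 1.2386
MRP = 5.9% − 1.4% = 4.50%
E(R_P) = R_f + β_P × MRP = 1.4% + 1.2386 × 4.5% = 6.97%

6.97%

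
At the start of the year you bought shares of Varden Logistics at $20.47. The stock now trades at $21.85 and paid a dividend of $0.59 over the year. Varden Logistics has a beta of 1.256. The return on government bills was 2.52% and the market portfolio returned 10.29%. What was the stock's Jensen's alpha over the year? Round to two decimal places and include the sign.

-2.66%

Realised HPR = (P1 + D1 − P0) / P0 = (21.85 + 0.59 − 20.47) / 20.47 = 1.97 / 20.47 = 9.6238%
MRP = 10.29% − 2.52% = 7.77%
CAPM required = R_f + β·MRP = 2.52% + 1.256 × 7.77% = 12.27912%
α = realised − required = 9.6238% − 12.27912% = -2.66%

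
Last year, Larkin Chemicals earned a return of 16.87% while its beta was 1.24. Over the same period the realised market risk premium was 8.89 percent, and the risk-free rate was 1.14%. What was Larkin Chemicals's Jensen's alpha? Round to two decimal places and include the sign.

+4.71%

CAPM benchmark = R_f + β(R_m − R_f) = 1.14% + 1.24 × 8.89% = 12.1636%
α = actual − benchmark = 16.87% − 12.1636% = +4.71%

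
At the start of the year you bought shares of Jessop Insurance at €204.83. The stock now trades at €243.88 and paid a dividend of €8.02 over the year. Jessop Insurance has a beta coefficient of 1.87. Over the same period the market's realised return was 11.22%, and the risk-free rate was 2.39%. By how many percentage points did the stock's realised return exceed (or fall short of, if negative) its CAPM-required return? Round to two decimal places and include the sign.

Realised HPR = (P1 + D1 − P0) / P0 = (243.88 + 8.02 − 204.83) / 204.83 = 47.07 / 204.83 = 22.9800%
MRP = 11.22% − 2.39% = 8.83%
CAPM required = R_f + β·MRP = 2.39% + 1.87 × 8.83% = 18.9021%
α = realised − required = 22.9800% − 18.9021% = +4.08%

+4.08%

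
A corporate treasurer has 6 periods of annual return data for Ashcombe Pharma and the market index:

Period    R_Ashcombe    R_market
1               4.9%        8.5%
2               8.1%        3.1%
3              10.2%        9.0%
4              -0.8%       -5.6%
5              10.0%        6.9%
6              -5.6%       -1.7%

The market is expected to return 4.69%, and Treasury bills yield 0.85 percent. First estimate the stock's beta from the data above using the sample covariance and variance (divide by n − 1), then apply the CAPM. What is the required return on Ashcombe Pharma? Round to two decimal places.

4.14%

Mean R_i = (4.9 + 8.1 + 10.2 − 0.8 + 10.0 − 5.6) / 6 = 4.4667%
Mean R_m = (8.5 + 3.1 + 9.0 − 5.6 + 6.9 − 1.7) / 6 = 3.3667%
Σ(R_i − R̄_i)(R_m − R̄_m) = 151.3333  ⇒  Cov = 151.3333 / 5 = 30.2667
Σ(R_m − R̄_m)² = 176.7133  ⇒  Var(R_m) = 176.7133 / 5 = 35.3427
β = Cov / Var(R_m) = 30.2667 / 35.3427 = 0.8564
MRP = 4.69% − 0.85% = 3.84%
E(R) = R_f + β × MRP = 0.85% + 0.8564 × 3.84% = 4.14%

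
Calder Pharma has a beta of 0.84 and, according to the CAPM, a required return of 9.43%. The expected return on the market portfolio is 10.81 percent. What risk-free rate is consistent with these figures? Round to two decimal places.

2.19%

E(R) = R_f + β(E(R_m) − R_f) = R_f(1 − β) + β·E(R_m)
9.43% = R_f × (1 − 0.84) + 0.84 × 10.81%
9.43% = R_f × 0.16 + 9.0804%
R_f = (9.43% − 9.0804%) / 0.16 = 2.19%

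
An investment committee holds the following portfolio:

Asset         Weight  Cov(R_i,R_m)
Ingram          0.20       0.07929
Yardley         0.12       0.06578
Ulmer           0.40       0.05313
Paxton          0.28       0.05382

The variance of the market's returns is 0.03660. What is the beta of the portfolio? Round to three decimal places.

β_Ingram = 0.07929 / 0.03660 = 2.1664
β_Yardley = 0.06578 / 0.03660 = 1.7973
β_Ulmer = 0.05313 / 0.03660 = 1.4516
β_Paxton = 0.05382 / 0.03660 = 1.4705
β_P = Σ w_i β_i = 0.20×2.1664 + 0.12×1.7973 + 0.40×1.4516 + 0.28×1.4705 = 1.6413

1.641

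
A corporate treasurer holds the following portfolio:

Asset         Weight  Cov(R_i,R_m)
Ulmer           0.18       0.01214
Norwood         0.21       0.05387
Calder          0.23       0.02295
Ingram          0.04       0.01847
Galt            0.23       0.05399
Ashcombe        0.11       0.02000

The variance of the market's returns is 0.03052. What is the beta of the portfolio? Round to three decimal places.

1.118

β_Ulmer = 0.01214 / 0.03052 = 0.3978
β_Norwood = 0.05387 / 0.03052 = 1.7651
β_Calder = 0.02295 / 0.03052 = 0.7520
β_Ingram = 0.01847 / 0.03052 = 0.6052
β_Galt = 0.05399 / 0.03052 = 1.7690
β_Ashcombe = 0.02000 / 0.03052 = 0.6553
β_P = Σ w_i β_i = 0.18×0.3978 + 0.21×1.7651 + 0.23×0.7520 + 0.04×0.6052 + 0.23×1.7690 + 0.11×0.6553 = 1.1184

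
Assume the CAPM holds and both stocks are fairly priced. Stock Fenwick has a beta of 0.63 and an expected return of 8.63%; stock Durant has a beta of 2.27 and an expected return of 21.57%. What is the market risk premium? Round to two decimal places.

Both satisfy E(R) = R_f + β·MRP, so the slope of the SML is
MRP = (21.57% − 8.63%) / (2.27 − 0.63) = 12.94% / 1.64 = 7.8902%

7.89%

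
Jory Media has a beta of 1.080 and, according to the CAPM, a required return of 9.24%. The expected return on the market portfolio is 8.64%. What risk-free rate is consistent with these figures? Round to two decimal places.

1.14%

E(R) = R_f + β(E(R_m) − R_f) = R_f(1 − β) + β·E(R_m)
9.24% = R_f × (1 − 1.080) + 1.080 × 8.64%
9.24% = R_f × -0.080 + 9.33120%
R_f = (9.24% − 9.33120%) / -0.080 = 1.14%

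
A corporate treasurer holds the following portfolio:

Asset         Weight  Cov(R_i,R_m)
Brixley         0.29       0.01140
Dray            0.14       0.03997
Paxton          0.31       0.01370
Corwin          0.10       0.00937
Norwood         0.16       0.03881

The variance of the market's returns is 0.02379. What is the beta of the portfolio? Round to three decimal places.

β_Brixley = 0.01140 / 0.02379 = 0.4792
β_Dray = 0.03997 / 0.02379 = 1.6801
β_Paxton = 0.01370 / 0.02379 = 0.5759
β_Corwin = 0.00937 / 0.02379 = 0.3939
β_Norwood = 0.03881 / 0.02379 = 1.6314
β_P = Σ w_i β_i = 0.29×0.4792 + 0.14×1.6801 + 0.31×0.5759 + 0.10×0.3939 + 0.16×1.6314 = 0.8531

0.853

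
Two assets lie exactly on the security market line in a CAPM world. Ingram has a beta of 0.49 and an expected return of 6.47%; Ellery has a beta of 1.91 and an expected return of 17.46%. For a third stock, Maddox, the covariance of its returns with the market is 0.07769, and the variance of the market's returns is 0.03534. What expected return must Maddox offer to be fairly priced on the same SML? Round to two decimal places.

MRP = (17.46% − 6.47%) / (1.91 − 0.49) = 7.7394%
R_f = 6.47% − 0.49 × 7.7394% = 2.6777%
β_Maddox = Cov / Var(R_m) = 0.07769 / 0.03534 = 2.1984
E(R_Maddox) = R_f + β × MRP = 2.6777% + 2.1984 × 7.7394% = 19.69%

19.69%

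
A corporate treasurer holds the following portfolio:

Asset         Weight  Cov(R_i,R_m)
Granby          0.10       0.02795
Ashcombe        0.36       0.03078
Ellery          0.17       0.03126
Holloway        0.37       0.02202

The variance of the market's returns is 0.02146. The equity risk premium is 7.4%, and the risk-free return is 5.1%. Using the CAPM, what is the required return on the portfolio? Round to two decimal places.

14.53%

β_Granby = 0.02795 / 0.02146 = 1.3024
β_Ashcombe = 0.03078 / 0.02146 = 1.4343
β_Ellery = 0.03126 / 0.02146 = 1.4567
β_Holloway = 0.02202 / 0.02146 = 1.0261
β_P = Σ w_i β_i = 0.10×1.3024 + 0.36×1.4343 + 0.17×1.4567 + 0.37×1.0261 = 1.2739
E(R_P) = R_f + β_P × MRP = 5.1% + 1.2739 × 7.4% = 14.53%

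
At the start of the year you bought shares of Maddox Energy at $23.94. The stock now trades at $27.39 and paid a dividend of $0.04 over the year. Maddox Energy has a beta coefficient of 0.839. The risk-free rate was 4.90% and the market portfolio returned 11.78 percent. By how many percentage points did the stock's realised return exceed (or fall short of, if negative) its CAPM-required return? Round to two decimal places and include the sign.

Realised HPR = (P1 + D1 − P0) / P0 = (27.39 + 0.04 − 23.94) / 23.94 = 3.49 / 23.94 = 14.5781%
MRP = 11.78% − 4.90% = 6.88%
CAPM required = R_f + β·MRP = 4.90% + 0.839 × 6.88% = 10.67232%
α = realised − required = 14.5781% − 10.67232% = +3.91%

+3.91%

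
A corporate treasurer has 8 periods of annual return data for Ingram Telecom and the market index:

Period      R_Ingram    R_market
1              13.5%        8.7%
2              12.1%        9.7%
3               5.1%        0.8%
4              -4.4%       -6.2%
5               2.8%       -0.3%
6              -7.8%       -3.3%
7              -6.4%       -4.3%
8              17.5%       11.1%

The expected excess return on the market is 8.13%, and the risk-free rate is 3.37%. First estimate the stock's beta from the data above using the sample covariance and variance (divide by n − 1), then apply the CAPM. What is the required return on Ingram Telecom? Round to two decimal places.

Mean R_i = (13.5 + 12.1 + 5.1 − 4.4 + 2.8 − 7.8 − 6.4 + 17.5) / 8 = 4.0500%
Mean R_m = (8.7 + 9.7 + 0.8 − 6.2 − 0.3 − 3.3 − 4.3 + 11.1) / 8 = 2.0250%
Σ(R_i − R̄_i)(R_m − R̄_m) = 447.2400  ⇒  Cov = 447.2400 / 7 = 63.8914
Σ(R_m − R̄_m)² = 328.7350  ⇒  Var(R_m) = 328.7350 / 7 = 46.9621
β = Cov / Var(R_m) = 63.8914 / 46.9621 = 1.3605
E(R) = R_f + β × MRP = 3.37% + 1.3605 × 8.13% = 14.43%

14.43%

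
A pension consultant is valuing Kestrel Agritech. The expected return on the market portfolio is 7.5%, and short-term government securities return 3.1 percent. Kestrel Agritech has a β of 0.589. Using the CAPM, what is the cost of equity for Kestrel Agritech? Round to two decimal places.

5.69%

Market risk premium = E(R_m) − R_f = 7.5% − 3.1% = 4.40%
E(R) = R_f + β × MRP = 3.1% + 0.589 × 4.4% = 5.69%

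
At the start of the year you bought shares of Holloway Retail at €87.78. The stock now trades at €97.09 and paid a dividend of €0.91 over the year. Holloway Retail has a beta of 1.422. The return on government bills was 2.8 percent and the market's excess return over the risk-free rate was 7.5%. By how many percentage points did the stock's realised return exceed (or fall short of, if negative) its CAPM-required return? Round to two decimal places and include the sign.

Realised HPR = (P1 + D1 − P0) / P0 = (97.09 + 0.91 − 87.78) / 87.78 = 10.22 / 87.78 = 11.6427%
CAPM required = R_f + β·MRP = 2.8% + 1.422 × 7.5% = 13.4650%
α = realised − required = 11.6427% − 13.4650% = -1.82%

-1.82%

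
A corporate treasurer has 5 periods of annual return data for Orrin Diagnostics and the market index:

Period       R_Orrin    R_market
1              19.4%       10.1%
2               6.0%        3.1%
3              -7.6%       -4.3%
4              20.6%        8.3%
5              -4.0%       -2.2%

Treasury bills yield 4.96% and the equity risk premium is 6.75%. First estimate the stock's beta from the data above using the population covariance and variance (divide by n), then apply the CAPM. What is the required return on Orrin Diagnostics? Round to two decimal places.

18.72%

Mean R_i = (19.4 + 6.0 − 7.6 + 20.6 − 4.0) / 5 = 6.8800%
Mean R_m = (10.1 + 3.1 − 4.3 + 8.3 − 2.2) / 5 = 3.0000%
Σ(R_i − R̄_i)(R_m − R̄_m) = 323.8000  ⇒  Cov = 323.8000 / 5 = 64.7600
Σ(R_m − R̄_m)² = 158.8400  ⇒  Var(R_m) = 158.8400 / 5 = 31.7680
β = Cov / Var(R_m) = 64.7600 / 31.7680 = 2.0385
E(R) = R_f + β × MRP = 4.96% + 2.0385 × 6.75% = 18.72%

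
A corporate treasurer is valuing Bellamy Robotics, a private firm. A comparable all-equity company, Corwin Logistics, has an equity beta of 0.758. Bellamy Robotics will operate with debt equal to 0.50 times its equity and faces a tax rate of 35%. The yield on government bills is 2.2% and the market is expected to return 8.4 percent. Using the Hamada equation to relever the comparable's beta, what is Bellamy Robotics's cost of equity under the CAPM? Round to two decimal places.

8.43%

β_L = β_U × [1 + (1 − t)(D/E)] = 0.758 × [1 + (1 − 0.35) × 0.50]
    = 0.758 × [1 + 0.65 × 0.50] = 0.758 × 1.3250 = 1.0044
MRP = 8.4% − 2.2% = 6.20%
E(R) = R_f + β_L × MRP = 2.2% + 1.0044 × 6.2% = 8.43%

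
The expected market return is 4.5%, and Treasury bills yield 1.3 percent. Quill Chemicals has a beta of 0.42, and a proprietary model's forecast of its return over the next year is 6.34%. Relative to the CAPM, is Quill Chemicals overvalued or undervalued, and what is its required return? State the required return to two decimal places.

MRP = 4.5% − 1.3% = 3.20%
Required return = R_f + β·MRP = 1.3% + 0.42 × 3.2% = 2.64%
Forecast 6.34% > required 2.64% → the stock plots above the SML → undervalued.

Undervalued; required return 2.64%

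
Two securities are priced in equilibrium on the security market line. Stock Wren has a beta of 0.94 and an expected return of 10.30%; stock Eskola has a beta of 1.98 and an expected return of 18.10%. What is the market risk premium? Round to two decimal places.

Both satisfy E(R) = R_f + β·MRP, so the slope of the SML is
MRP = (18.10% − 10.30%) / (1.98 − 0.94) = 7.80% / 1.04 = 7.5000%

7.50%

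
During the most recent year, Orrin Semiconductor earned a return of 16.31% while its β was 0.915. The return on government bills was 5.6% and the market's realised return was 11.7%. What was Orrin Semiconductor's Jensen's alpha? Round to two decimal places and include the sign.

Market excess return = 11.7% − 5.6% = 6.10%
CAPM benchmark = R_f + β(R_m − R_f) = 5.6% + 0.915 × 6.1% = 11.1815%
α = actual − benchmark = 16.31% − 11.1815% = +5.13%

+5.13%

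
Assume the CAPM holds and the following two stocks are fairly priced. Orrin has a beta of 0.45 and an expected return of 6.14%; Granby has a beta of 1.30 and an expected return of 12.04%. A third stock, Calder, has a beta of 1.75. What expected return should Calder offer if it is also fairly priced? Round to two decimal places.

MRP (SML slope) = (12.04% − 6.14%) / (1.30 − 0.45) = 5.90% / 0.85 = 6.9412%
R_f (intercept) = 6.14% − 0.45 × 6.9412% = 3.0165%
E(R_Calder) = R_f + β × MRP = 3.0165% + 1.75 × 6.9412% = 15.16%

15.16%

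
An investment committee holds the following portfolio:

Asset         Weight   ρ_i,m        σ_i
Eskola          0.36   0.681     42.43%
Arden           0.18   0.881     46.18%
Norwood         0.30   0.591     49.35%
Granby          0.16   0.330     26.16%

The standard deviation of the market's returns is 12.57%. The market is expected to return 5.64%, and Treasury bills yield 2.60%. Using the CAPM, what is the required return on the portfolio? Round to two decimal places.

9.34%

β_Eskola = 0.681 × 42.43% / 12.57% = 2.2987
β_Arden = 0.881 × 46.18% / 12.57% = 3.2366
β_Norwood = 0.591 × 49.35% / 12.57% = 2.3203
β_Granby = 0.330 × 26.16% / 12.57% = 0.6868
β_P = Σ w_i β_i = 0.36×2.2987 + 0.18×3.2366 + 0.30×2.3203 + 0.16×0.6868 = 2.2161
MRP = 5.64% − 2.60% = 3.04%
E(R_P) = R_f + β_P × MRP = 2.60% + 2.2161 × 3.04% = 9.34%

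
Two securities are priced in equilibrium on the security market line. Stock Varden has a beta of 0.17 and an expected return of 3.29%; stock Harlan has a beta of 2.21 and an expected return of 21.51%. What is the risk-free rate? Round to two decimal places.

Both satisfy E(R) = R_f + β·MRP, so the slope of the SML is
MRP = (21.51% − 3.29%) / (2.21 − 0.17) = 18.22% / 2.04 = 8.9314%
R_f = E(R_Varden) − β_Varden·MRP = 3.29% − 0.17 × 8.9314% = 1.7717%

1.77%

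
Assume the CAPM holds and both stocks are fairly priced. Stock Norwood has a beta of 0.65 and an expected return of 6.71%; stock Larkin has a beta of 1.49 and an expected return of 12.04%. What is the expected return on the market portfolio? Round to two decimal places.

8.93%

Both satisfy E(R) = R_f + β·MRP, so the slope of the SML is
MRP = (12.04% − 6.71%) / (1.49 − 0.65) = 5.33% / 0.84 = 6.3452%
R_f = E(R_Norwood) − β_Norwood·MRP = 6.71% − 0.65 × 6.3452% = 2.5856%
E(R_m) = R_f + MRP = 2.5856% + 6.3452% = 8.93%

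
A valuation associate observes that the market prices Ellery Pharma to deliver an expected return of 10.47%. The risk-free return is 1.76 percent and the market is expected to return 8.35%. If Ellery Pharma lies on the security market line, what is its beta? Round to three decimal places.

1.322

MRP = 8.35% − 1.76% = 6.59%
β = (E(R) − R_f) / MRP = (10.47% − 1.76%) / 6.59% = 8.71% / 6.59% = 1.322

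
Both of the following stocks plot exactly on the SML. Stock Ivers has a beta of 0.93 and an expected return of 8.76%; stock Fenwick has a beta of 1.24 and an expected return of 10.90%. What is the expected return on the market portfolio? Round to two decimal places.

Both satisfy E(R) = R_f + β·MRP, so the slope of the SML is
MRP = (10.90% − 8.76%) / (1.24 − 0.93) = 2.14% / 0.31 = 6.9032%
R_f = E(R_Ivers) − β_Ivers·MRP = 8.76% − 0.93 × 6.9032% = 2.3400%
E(R_m) = R_f + MRP = 2.3400% + 6.9032% = 9.24%

9.24%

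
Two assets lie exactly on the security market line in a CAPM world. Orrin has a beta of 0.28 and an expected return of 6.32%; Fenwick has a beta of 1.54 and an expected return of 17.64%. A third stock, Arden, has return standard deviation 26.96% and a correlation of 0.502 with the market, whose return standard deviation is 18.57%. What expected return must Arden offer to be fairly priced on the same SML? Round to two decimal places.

10.35%

MRP = (17.64% − 6.32%) / (1.54 − 0.28) = 8.9841%
R_f = 6.32% − 0.28 × 8.9841% = 3.8045%
β_Arden = ρ·σ_i/σ_m = 0.502 × 26.96 / 18.57 = 0.7288
E(R_Arden) = R_f + β × MRP = 3.8045% + 0.7288 × 8.9841% = 10.35%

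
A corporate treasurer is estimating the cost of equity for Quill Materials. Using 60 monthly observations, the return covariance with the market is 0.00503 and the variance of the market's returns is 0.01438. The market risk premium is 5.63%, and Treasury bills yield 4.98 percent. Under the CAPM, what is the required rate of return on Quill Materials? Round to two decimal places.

β = Cov(R_i, R_m) / Var(R_m) = 0.00503 / 0.01438 = 0.3498
E(R) = R_f + β × MRP = 4.98% + 0.3498 × 5.63% = 6.95%

6.95%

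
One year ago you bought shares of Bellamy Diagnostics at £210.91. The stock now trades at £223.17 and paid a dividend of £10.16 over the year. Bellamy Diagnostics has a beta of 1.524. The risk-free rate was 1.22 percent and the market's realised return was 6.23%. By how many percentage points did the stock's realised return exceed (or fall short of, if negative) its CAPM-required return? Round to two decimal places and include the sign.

Realised HPR = (P1 + D1 − P0) / P0 = (223.17 + 10.16 − 210.91) / 210.91 = 22.42 / 210.91 = 10.6301%
MRP = 6.23% − 1.22% = 5.01%
CAPM required = R_f + β·MRP = 1.22% + 1.524 × 5.01% = 8.85524%
α = realised − required = 10.6301% − 8.85524% = +1.77%

+1.77%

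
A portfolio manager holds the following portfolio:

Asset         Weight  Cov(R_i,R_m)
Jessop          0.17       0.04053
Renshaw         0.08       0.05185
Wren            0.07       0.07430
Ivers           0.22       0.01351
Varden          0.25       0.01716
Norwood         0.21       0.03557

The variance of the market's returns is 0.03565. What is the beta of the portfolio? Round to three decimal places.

0.869

β_Jessop = 0.04053 / 0.03565 = 1.1369
β_Renshaw = 0.05185 / 0.03565 = 1.4544
β_Wren = 0.07430 / 0.03565 = 2.0842
β_Ivers = 0.01351 / 0.03565 = 0.3790
β_Varden = 0.01716 / 0.03565 = 0.4813
β_Norwood = 0.03557 / 0.03565 = 0.9978
β_P = Σ w_i β_i = 0.17×1.1369 + 0.08×1.4544 + 0.07×2.0842 + 0.22×0.3790 + 0.25×0.4813 + 0.21×0.9978 = 0.8688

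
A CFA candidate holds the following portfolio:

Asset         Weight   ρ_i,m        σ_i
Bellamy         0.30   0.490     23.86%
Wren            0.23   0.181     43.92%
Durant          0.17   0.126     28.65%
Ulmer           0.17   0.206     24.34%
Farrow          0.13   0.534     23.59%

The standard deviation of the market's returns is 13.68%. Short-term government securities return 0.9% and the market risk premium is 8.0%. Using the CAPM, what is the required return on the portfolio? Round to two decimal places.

β_Bellamy = 0.490 × 23.86% / 13.68% = 0.8546
β_Wren = 0.181 × 43.92% / 13.68% = 0.5811
β_Durant = 0.126 × 28.65% / 13.68% = 0.2639
β_Ulmer = 0.206 × 24.34% / 13.68% = 0.3665
β_Farrow = 0.534 × 23.59% / 13.68% = 0.9208
β_P = Σ w_i β_i = 0.30×0.8546 + 0.23×0.5811 + 0.17×0.2639 + 0.17×0.3665 + 0.13×0.9208 = 0.6169
E(R_P) = R_f + β_P × MRP = 0.9% + 0.6169 × 8.0% = 5.84%

5.84%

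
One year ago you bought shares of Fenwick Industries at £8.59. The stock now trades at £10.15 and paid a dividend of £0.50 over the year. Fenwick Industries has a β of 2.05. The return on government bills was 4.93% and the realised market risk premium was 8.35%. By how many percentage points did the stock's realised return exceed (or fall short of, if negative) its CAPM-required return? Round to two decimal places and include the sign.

Realised HPR = (P1 + D1 − P0) / P0 = (10.15 + 0.50 − 8.59) / 8.59 = 2.06 / 8.59 = 23.9814%
CAPM required = R_f + β·MRP = 4.93% + 2.05 × 8.35% = 22.0475%
α = realised − required = 23.9814% − 22.0475% = +1.93%

+1.93%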